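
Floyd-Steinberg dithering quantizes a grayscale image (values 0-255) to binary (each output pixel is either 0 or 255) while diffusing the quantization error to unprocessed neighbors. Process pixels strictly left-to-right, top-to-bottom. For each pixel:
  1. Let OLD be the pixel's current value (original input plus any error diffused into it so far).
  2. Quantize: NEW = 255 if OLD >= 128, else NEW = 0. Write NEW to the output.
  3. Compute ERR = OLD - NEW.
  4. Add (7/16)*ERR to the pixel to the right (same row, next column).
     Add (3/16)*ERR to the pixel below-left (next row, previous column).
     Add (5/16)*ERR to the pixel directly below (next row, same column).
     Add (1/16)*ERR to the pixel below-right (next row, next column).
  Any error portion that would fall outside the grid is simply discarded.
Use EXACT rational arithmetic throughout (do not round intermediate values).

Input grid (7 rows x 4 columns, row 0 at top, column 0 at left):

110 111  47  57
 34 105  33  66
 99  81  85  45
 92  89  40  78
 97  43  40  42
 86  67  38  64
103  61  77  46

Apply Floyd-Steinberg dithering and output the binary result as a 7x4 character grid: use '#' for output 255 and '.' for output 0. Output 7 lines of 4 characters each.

(0,0): OLD=110 → NEW=0, ERR=110
(0,1): OLD=1273/8 → NEW=255, ERR=-767/8
(0,2): OLD=647/128 → NEW=0, ERR=647/128
(0,3): OLD=121265/2048 → NEW=0, ERR=121265/2048
(1,0): OLD=6451/128 → NEW=0, ERR=6451/128
(1,1): OLD=107429/1024 → NEW=0, ERR=107429/1024
(1,2): OLD=2804553/32768 → NEW=0, ERR=2804553/32768
(1,3): OLD=64101711/524288 → NEW=0, ERR=64101711/524288
(2,0): OLD=2202343/16384 → NEW=255, ERR=-1975577/16384
(2,1): OLD=42063005/524288 → NEW=0, ERR=42063005/524288
(2,2): OLD=184893217/1048576 → NEW=255, ERR=-82493663/1048576
(2,3): OLD=908281885/16777216 → NEW=0, ERR=908281885/16777216
(3,0): OLD=581848631/8388608 → NEW=0, ERR=581848631/8388608
(3,1): OLD=16392015273/134217728 → NEW=0, ERR=16392015273/134217728
(3,2): OLD=180414403031/2147483648 → NEW=0, ERR=180414403031/2147483648
(3,3): OLD=4355313798497/34359738368 → NEW=0, ERR=4355313798497/34359738368
(4,0): OLD=304029850155/2147483648 → NEW=255, ERR=-243578480085/2147483648
(4,1): OLD=886988534849/17179869184 → NEW=0, ERR=886988534849/17179869184
(4,2): OLD=66103521591265/549755813888 → NEW=0, ERR=66103521591265/549755813888
(4,3): OLD=1226771749127287/8796093022208 → NEW=255, ERR=-1016231971535753/8796093022208
(5,0): OLD=16557326398331/274877906944 → NEW=0, ERR=16557326398331/274877906944
(5,1): OLD=1099013441512445/8796093022208 → NEW=0, ERR=1099013441512445/8796093022208
(5,2): OLD=491713830957069/4398046511104 → NEW=0, ERR=491713830957069/4398046511104
(5,3): OLD=11867689375921433/140737488355328 → NEW=0, ERR=11867689375921433/140737488355328
(6,0): OLD=20442173848869079/140737488355328 → NEW=255, ERR=-15445885681739561/140737488355328
(6,1): OLD=172841543071442897/2251799813685248 → NEW=0, ERR=172841543071442897/2251799813685248
(6,2): OLD=6093892110281837159/36028797018963968 → NEW=255, ERR=-3093451129553974681/36028797018963968
(6,3): OLD=24081798803459401169/576460752303423488 → NEW=0, ERR=24081798803459401169/576460752303423488
Row 0: .#..
Row 1: ....
Row 2: #.#.
Row 3: ....
Row 4: #..#
Row 5: ....
Row 6: #.#.

Answer: .#..
....
#.#.
....
#..#
....
#.#.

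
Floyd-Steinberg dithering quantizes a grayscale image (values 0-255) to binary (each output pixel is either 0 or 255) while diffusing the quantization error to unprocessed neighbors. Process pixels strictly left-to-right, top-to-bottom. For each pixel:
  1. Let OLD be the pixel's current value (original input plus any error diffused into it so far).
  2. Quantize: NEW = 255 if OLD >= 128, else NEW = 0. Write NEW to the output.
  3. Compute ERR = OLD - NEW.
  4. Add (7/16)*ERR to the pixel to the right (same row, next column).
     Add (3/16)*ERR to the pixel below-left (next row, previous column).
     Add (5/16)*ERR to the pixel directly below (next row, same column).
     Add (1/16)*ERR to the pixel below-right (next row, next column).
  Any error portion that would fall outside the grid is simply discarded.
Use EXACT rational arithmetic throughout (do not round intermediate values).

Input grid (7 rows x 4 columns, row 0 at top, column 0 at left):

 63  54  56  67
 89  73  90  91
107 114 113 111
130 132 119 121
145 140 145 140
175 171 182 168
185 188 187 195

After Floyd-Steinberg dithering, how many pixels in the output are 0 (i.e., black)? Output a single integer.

Answer: 14

Derivation:
(0,0): OLD=63 → NEW=0, ERR=63
(0,1): OLD=1305/16 → NEW=0, ERR=1305/16
(0,2): OLD=23471/256 → NEW=0, ERR=23471/256
(0,3): OLD=438729/4096 → NEW=0, ERR=438729/4096
(1,0): OLD=31739/256 → NEW=0, ERR=31739/256
(1,1): OLD=356061/2048 → NEW=255, ERR=-166179/2048
(1,2): OLD=7099681/65536 → NEW=0, ERR=7099681/65536
(1,3): OLD=186225079/1048576 → NEW=255, ERR=-81161801/1048576
(2,0): OLD=4277199/32768 → NEW=255, ERR=-4078641/32768
(2,1): OLD=65272277/1048576 → NEW=0, ERR=65272277/1048576
(2,2): OLD=324017097/2097152 → NEW=255, ERR=-210756663/2097152
(2,3): OLD=1664817093/33554432 → NEW=0, ERR=1664817093/33554432
(3,0): OLD=1724272351/16777216 → NEW=0, ERR=1724272351/16777216
(3,1): OLD=45578744705/268435456 → NEW=255, ERR=-22872296575/268435456
(3,2): OLD=272776081023/4294967296 → NEW=0, ERR=272776081023/4294967296
(3,3): OLD=10858342545913/68719476736 → NEW=255, ERR=-6665124021767/68719476736
(4,0): OLD=692095156275/4294967296 → NEW=255, ERR=-403121504205/4294967296
(4,1): OLD=3114417226265/34359738368 → NEW=0, ERR=3114417226265/34359738368
(4,2): OLD=199002433688569/1099511627776 → NEW=255, ERR=-81373031394311/1099511627776
(4,3): OLD=1429915581458591/17592186044416 → NEW=0, ERR=1429915581458591/17592186044416
(5,0): OLD=89425658940995/549755813888 → NEW=255, ERR=-50762073600445/549755813888
(5,1): OLD=2448583340131893/17592186044416 → NEW=255, ERR=-2037424101194187/17592186044416
(5,2): OLD=1135655090801833/8796093022208 → NEW=255, ERR=-1107348629861207/8796093022208
(5,3): OLD=37632524674317289/281474976710656 → NEW=255, ERR=-34143594386899991/281474976710656
(6,0): OLD=37838666611817599/281474976710656 → NEW=255, ERR=-33937452449399681/281474976710656
(6,1): OLD=313824984554216809/4503599627370496 → NEW=0, ERR=313824984554216809/4503599627370496
(6,2): OLD=10676259384050440335/72057594037927936 → NEW=255, ERR=-7698427095621183345/72057594037927936
(6,3): OLD=118155502937931880681/1152921504606846976 → NEW=0, ERR=118155502937931880681/1152921504606846976
Output grid:
  Row 0: ....  (4 black, running=4)
  Row 1: .#.#  (2 black, running=6)
  Row 2: #.#.  (2 black, running=8)
  Row 3: .#.#  (2 black, running=10)
  Row 4: #.#.  (2 black, running=12)
  Row 5: ####  (0 black, running=12)
  Row 6: #.#.  (2 black, running=14)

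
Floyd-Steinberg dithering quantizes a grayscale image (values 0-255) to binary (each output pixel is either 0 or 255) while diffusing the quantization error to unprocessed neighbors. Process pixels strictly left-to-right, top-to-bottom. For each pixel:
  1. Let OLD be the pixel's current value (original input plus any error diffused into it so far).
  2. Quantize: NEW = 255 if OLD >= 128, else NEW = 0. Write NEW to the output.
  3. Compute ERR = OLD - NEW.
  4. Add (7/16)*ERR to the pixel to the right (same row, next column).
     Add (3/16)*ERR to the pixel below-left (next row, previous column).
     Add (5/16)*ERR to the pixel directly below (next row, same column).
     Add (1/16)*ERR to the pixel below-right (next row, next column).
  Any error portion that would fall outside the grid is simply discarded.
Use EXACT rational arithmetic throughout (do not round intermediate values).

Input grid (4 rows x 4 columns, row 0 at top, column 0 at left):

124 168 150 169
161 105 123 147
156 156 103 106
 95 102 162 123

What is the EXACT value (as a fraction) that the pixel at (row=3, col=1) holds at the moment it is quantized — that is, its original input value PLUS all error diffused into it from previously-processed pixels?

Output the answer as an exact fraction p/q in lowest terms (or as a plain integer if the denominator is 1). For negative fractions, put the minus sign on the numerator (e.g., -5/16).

Answer: 9235100613/67108864

Derivation:
(0,0): OLD=124 → NEW=0, ERR=124
(0,1): OLD=889/4 → NEW=255, ERR=-131/4
(0,2): OLD=8683/64 → NEW=255, ERR=-7637/64
(0,3): OLD=119597/1024 → NEW=0, ERR=119597/1024
(1,0): OLD=12391/64 → NEW=255, ERR=-3929/64
(1,1): OLD=27281/512 → NEW=0, ERR=27281/512
(1,2): OLD=2111461/16384 → NEW=255, ERR=-2066459/16384
(1,3): OLD=31682643/262144 → NEW=0, ERR=31682643/262144
(2,0): OLD=1202635/8192 → NEW=255, ERR=-886325/8192
(2,1): OLD=25645673/262144 → NEW=0, ERR=25645673/262144
(2,2): OLD=69404013/524288 → NEW=255, ERR=-64289427/524288
(2,3): OLD=689866201/8388608 → NEW=0, ERR=689866201/8388608
(3,0): OLD=333583899/4194304 → NEW=0, ERR=333583899/4194304
(3,1): OLD=9235100613/67108864 → NEW=255, ERR=-7877659707/67108864
Target (3,1): original=102, with diffused error = 9235100613/67108864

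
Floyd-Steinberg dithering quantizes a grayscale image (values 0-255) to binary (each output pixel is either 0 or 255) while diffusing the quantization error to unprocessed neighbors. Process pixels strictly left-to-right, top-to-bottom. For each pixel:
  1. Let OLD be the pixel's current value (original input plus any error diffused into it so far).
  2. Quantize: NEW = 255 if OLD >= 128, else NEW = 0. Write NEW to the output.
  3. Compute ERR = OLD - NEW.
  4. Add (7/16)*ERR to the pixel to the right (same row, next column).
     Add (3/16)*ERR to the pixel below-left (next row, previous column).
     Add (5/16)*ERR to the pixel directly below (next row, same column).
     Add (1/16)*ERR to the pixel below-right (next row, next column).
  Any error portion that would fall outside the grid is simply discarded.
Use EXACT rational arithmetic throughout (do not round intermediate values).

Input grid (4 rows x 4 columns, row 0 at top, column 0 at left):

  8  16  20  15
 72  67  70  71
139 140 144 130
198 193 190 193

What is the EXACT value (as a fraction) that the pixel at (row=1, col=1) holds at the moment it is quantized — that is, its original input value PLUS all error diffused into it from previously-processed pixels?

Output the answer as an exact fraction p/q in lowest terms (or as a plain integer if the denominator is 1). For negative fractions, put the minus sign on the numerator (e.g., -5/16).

(0,0): OLD=8 → NEW=0, ERR=8
(0,1): OLD=39/2 → NEW=0, ERR=39/2
(0,2): OLD=913/32 → NEW=0, ERR=913/32
(0,3): OLD=14071/512 → NEW=0, ERR=14071/512
(1,0): OLD=2501/32 → NEW=0, ERR=2501/32
(1,1): OLD=28963/256 → NEW=0, ERR=28963/256
Target (1,1): original=67, with diffused error = 28963/256

Answer: 28963/256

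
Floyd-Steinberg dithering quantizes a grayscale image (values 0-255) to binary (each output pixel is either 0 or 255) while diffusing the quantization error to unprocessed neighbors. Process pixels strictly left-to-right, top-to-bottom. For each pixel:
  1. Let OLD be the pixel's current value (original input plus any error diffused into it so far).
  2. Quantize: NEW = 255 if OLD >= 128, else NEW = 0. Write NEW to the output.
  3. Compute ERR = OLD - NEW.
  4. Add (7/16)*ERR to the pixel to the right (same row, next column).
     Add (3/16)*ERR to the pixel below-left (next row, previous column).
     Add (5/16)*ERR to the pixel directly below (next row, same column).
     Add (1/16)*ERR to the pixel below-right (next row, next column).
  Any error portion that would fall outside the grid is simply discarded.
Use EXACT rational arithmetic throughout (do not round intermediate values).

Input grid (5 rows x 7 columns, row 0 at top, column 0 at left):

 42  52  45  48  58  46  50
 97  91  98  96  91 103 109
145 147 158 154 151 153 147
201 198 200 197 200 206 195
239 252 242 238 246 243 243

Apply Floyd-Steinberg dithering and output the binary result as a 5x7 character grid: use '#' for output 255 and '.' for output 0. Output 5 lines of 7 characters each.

Answer: .......
.#.#.#.
#.##.##
######.
#######

Derivation:
(0,0): OLD=42 → NEW=0, ERR=42
(0,1): OLD=563/8 → NEW=0, ERR=563/8
(0,2): OLD=9701/128 → NEW=0, ERR=9701/128
(0,3): OLD=166211/2048 → NEW=0, ERR=166211/2048
(0,4): OLD=3064021/32768 → NEW=0, ERR=3064021/32768
(0,5): OLD=45565395/524288 → NEW=0, ERR=45565395/524288
(0,6): OLD=738388165/8388608 → NEW=0, ERR=738388165/8388608
(1,0): OLD=15785/128 → NEW=0, ERR=15785/128
(1,1): OLD=188191/1024 → NEW=255, ERR=-72929/1024
(1,2): OLD=3609099/32768 → NEW=0, ERR=3609099/32768
(1,3): OLD=25141935/131072 → NEW=255, ERR=-8281425/131072
(1,4): OLD=955851309/8388608 → NEW=0, ERR=955851309/8388608
(1,5): OLD=13580085309/67108864 → NEW=255, ERR=-3532675011/67108864
(1,6): OLD=127677030899/1073741824 → NEW=0, ERR=127677030899/1073741824
(2,0): OLD=2788293/16384 → NEW=255, ERR=-1389627/16384
(2,1): OLD=60815175/524288 → NEW=0, ERR=60815175/524288
(2,2): OLD=1903117461/8388608 → NEW=255, ERR=-235977579/8388608
(2,3): OLD=10079557165/67108864 → NEW=255, ERR=-7033203155/67108864
(2,4): OLD=68149265533/536870912 → NEW=0, ERR=68149265533/536870912
(2,5): OLD=3805375761983/17179869184 → NEW=255, ERR=-575490879937/17179869184
(2,6): OLD=45688413830313/274877906944 → NEW=255, ERR=-24405452440407/274877906944
(3,0): OLD=1646215413/8388608 → NEW=255, ERR=-492879627/8388608
(3,1): OLD=13285372497/67108864 → NEW=255, ERR=-3827387823/67108864
(3,2): OLD=82601139907/536870912 → NEW=255, ERR=-54300942653/536870912
(3,3): OLD=305031905349/2147483648 → NEW=255, ERR=-242576424891/2147483648
(3,4): OLD=48768211432693/274877906944 → NEW=255, ERR=-21325654838027/274877906944
(3,5): OLD=336177396828975/2199023255552 → NEW=255, ERR=-224573533336785/2199023255552
(3,6): OLD=4239056893716529/35184372088832 → NEW=0, ERR=4239056893716529/35184372088832
(4,0): OLD=225426947387/1073741824 → NEW=255, ERR=-48377217733/1073741824
(4,1): OLD=3295601236223/17179869184 → NEW=255, ERR=-1085265405697/17179869184
(4,2): OLD=43433799336017/274877906944 → NEW=255, ERR=-26660066934703/274877906944
(4,3): OLD=306543321008587/2199023255552 → NEW=255, ERR=-254207609157173/2199023255552
(4,4): OLD=2550378608566321/17592186044416 → NEW=255, ERR=-1935628832759759/17592186044416
(4,5): OLD=101719639217681521/562949953421312 → NEW=255, ERR=-41832598904753039/562949953421312
(4,6): OLD=2177554953531895143/9007199254740992 → NEW=255, ERR=-119280856427057817/9007199254740992
Row 0: .......
Row 1: .#.#.#.
Row 2: #.##.##
Row 3: ######.
Row 4: #######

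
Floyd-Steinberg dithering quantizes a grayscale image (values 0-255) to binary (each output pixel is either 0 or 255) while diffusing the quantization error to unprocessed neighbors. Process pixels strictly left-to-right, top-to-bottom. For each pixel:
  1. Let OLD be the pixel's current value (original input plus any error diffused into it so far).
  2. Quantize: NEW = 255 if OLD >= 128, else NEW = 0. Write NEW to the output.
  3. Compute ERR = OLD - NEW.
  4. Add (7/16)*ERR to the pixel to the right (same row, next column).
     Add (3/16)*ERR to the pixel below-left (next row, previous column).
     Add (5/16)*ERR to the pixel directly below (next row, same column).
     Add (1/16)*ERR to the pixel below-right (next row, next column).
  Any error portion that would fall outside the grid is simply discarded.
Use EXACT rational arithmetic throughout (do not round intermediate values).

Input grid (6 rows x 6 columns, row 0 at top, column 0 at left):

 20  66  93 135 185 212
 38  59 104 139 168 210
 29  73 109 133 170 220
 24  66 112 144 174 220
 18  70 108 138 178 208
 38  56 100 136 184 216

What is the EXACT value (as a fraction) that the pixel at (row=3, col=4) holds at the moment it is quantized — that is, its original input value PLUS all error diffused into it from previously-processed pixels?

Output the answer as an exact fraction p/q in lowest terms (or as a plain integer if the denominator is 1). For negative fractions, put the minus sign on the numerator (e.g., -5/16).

Answer: 17304794199729/137438953472

Derivation:
(0,0): OLD=20 → NEW=0, ERR=20
(0,1): OLD=299/4 → NEW=0, ERR=299/4
(0,2): OLD=8045/64 → NEW=0, ERR=8045/64
(0,3): OLD=194555/1024 → NEW=255, ERR=-66565/1024
(0,4): OLD=2565085/16384 → NEW=255, ERR=-1612835/16384
(0,5): OLD=44284683/262144 → NEW=255, ERR=-22562037/262144
(1,0): OLD=3729/64 → NEW=0, ERR=3729/64
(1,1): OLD=67927/512 → NEW=255, ERR=-62633/512
(1,2): OLD=1347523/16384 → NEW=0, ERR=1347523/16384
(1,3): OLD=9441623/65536 → NEW=255, ERR=-7270057/65536
(1,4): OLD=287327925/4194304 → NEW=0, ERR=287327925/4194304
(1,5): OLD=13886308195/67108864 → NEW=255, ERR=-3226452125/67108864
(2,0): OLD=198829/8192 → NEW=0, ERR=198829/8192
(2,1): OLD=16896031/262144 → NEW=0, ERR=16896031/262144
(2,2): OLD=563944413/4194304 → NEW=255, ERR=-505603107/4194304
(2,3): OLD=2133394293/33554432 → NEW=0, ERR=2133394293/33554432
(2,4): OLD=218265969439/1073741824 → NEW=255, ERR=-55538195681/1073741824
(2,5): OLD=3206243629513/17179869184 → NEW=255, ERR=-1174623012407/17179869184
(3,0): OLD=183164029/4194304 → NEW=0, ERR=183164029/4194304
(3,1): OLD=2824003417/33554432 → NEW=0, ERR=2824003417/33554432
(3,2): OLD=34118158315/268435456 → NEW=0, ERR=34118158315/268435456
(3,3): OLD=3474503699761/17179869184 → NEW=255, ERR=-906362942159/17179869184
(3,4): OLD=17304794199729/137438953472 → NEW=0, ERR=17304794199729/137438953472
Target (3,4): original=174, with diffused error = 17304794199729/137438953472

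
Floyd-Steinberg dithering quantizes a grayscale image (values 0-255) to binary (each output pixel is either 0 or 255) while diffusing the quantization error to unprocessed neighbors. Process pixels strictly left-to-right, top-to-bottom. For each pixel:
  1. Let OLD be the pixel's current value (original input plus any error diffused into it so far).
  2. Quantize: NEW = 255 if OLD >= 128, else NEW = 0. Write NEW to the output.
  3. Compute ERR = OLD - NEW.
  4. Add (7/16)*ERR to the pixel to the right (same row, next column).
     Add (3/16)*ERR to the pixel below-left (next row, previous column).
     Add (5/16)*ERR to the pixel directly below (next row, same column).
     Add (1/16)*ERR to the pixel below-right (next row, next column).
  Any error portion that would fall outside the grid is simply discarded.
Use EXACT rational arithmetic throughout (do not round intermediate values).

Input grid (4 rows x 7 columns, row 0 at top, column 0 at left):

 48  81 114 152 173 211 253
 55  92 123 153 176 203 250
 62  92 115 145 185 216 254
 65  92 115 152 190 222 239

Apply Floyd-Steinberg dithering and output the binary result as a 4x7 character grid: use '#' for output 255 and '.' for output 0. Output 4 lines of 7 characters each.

(0,0): OLD=48 → NEW=0, ERR=48
(0,1): OLD=102 → NEW=0, ERR=102
(0,2): OLD=1269/8 → NEW=255, ERR=-771/8
(0,3): OLD=14059/128 → NEW=0, ERR=14059/128
(0,4): OLD=452717/2048 → NEW=255, ERR=-69523/2048
(0,5): OLD=6427387/32768 → NEW=255, ERR=-1928453/32768
(0,6): OLD=119145693/524288 → NEW=255, ERR=-14547747/524288
(1,0): OLD=713/8 → NEW=0, ERR=713/8
(1,1): OLD=9459/64 → NEW=255, ERR=-6861/64
(1,2): OLD=149403/2048 → NEW=0, ERR=149403/2048
(1,3): OLD=1694525/8192 → NEW=255, ERR=-394435/8192
(1,4): OLD=73482413/524288 → NEW=255, ERR=-60211027/524288
(1,5): OLD=532846433/4194304 → NEW=0, ERR=532846433/4194304
(1,6): OLD=19678389167/67108864 → NEW=255, ERR=2565628847/67108864
(2,0): OLD=71425/1024 → NEW=0, ERR=71425/1024
(2,1): OLD=3547583/32768 → NEW=0, ERR=3547583/32768
(2,2): OLD=88832389/524288 → NEW=255, ERR=-44861051/524288
(2,3): OLD=316857845/4194304 → NEW=0, ERR=316857845/4194304
(2,4): OLD=6810646127/33554432 → NEW=255, ERR=-1745734033/33554432
(2,5): OLD=250105547247/1073741824 → NEW=255, ERR=-23698617873/1073741824
(2,6): OLD=4539455442233/17179869184 → NEW=255, ERR=158588800313/17179869184
(3,0): OLD=56149469/524288 → NEW=0, ERR=56149469/524288
(3,1): OLD=675295653/4194304 → NEW=255, ERR=-394251867/4194304
(3,2): OLD=2283989205/33554432 → NEW=0, ERR=2283989205/33554432
(3,3): OLD=12769788437/67108864 → NEW=255, ERR=-4342971883/67108864
(3,4): OLD=2508464603485/17179869184 → NEW=255, ERR=-1872402038435/17179869184
(3,5): OLD=22801071109363/137438953472 → NEW=255, ERR=-12245862025997/137438953472
(3,6): OLD=443155652819725/2199023255552 → NEW=255, ERR=-117595277346035/2199023255552
Row 0: ..#.###
Row 1: .#.##.#
Row 2: ..#.###
Row 3: .#.####

Answer: ..#.###
.#.##.#
..#.###
.#.####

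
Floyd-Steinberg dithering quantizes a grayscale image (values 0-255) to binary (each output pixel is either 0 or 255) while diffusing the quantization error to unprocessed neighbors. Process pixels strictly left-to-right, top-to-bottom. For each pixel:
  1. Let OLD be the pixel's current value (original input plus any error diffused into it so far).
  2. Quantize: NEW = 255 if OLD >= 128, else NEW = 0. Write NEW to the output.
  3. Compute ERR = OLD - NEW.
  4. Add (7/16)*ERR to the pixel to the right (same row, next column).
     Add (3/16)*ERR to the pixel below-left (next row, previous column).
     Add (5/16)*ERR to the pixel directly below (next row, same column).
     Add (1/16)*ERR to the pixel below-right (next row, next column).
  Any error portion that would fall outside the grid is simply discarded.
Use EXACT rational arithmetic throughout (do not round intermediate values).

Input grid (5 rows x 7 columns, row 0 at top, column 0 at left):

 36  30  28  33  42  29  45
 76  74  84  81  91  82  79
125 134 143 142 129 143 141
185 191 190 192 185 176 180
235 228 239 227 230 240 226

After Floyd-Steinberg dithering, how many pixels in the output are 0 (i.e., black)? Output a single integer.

Answer: 16

Derivation:
(0,0): OLD=36 → NEW=0, ERR=36
(0,1): OLD=183/4 → NEW=0, ERR=183/4
(0,2): OLD=3073/64 → NEW=0, ERR=3073/64
(0,3): OLD=55303/1024 → NEW=0, ERR=55303/1024
(0,4): OLD=1075249/16384 → NEW=0, ERR=1075249/16384
(0,5): OLD=15128919/262144 → NEW=0, ERR=15128919/262144
(0,6): OLD=294646113/4194304 → NEW=0, ERR=294646113/4194304
(1,0): OLD=6133/64 → NEW=0, ERR=6133/64
(1,1): OLD=72435/512 → NEW=255, ERR=-58125/512
(1,2): OLD=1021103/16384 → NEW=0, ERR=1021103/16384
(1,3): OLD=9204515/65536 → NEW=255, ERR=-7507165/65536
(1,4): OLD=317045289/4194304 → NEW=0, ERR=317045289/4194304
(1,5): OLD=5045879737/33554432 → NEW=255, ERR=-3510500423/33554432
(1,6): OLD=31561645239/536870912 → NEW=0, ERR=31561645239/536870912
(2,0): OLD=1094945/8192 → NEW=255, ERR=-994015/8192
(2,1): OLD=16544443/262144 → NEW=0, ERR=16544443/262144
(2,2): OLD=677438833/4194304 → NEW=255, ERR=-392108687/4194304
(2,3): OLD=2797471657/33554432 → NEW=0, ERR=2797471657/33554432
(2,4): OLD=43572645529/268435456 → NEW=255, ERR=-24878395751/268435456
(2,5): OLD=734489805011/8589934592 → NEW=0, ERR=734489805011/8589934592
(2,6): OLD=26146564585461/137438953472 → NEW=255, ERR=-8900368549899/137438953472
(3,0): OLD=666537169/4194304 → NEW=255, ERR=-403010351/4194304
(3,1): OLD=4817507133/33554432 → NEW=255, ERR=-3738873027/33554432
(3,2): OLD=35329559143/268435456 → NEW=255, ERR=-33121482137/268435456
(3,3): OLD=151238017233/1073741824 → NEW=255, ERR=-122566147887/1073741824
(3,4): OLD=17501580949713/137438953472 → NEW=0, ERR=17501580949713/137438953472
(3,5): OLD=264429749875907/1099511627776 → NEW=255, ERR=-15945715206973/1099511627776
(3,6): OLD=2792973434591517/17592186044416 → NEW=255, ERR=-1693034006734563/17592186044416
(4,0): OLD=98827631199/536870912 → NEW=255, ERR=-38074451361/536870912
(4,1): OLD=1142559867539/8589934592 → NEW=255, ERR=-1047873453421/8589934592
(4,2): OLD=16314619519741/137438953472 → NEW=0, ERR=16314619519741/137438953472
(4,3): OLD=285242412497903/1099511627776 → NEW=255, ERR=4866947415023/1099511627776
(4,4): OLD=2303494889526077/8796093022208 → NEW=255, ERR=60491168863037/8796093022208
(4,5): OLD=64286313899441693/281474976710656 → NEW=255, ERR=-7489805161775587/281474976710656
(4,6): OLD=825860056021552859/4503599627370496 → NEW=255, ERR=-322557848957923621/4503599627370496
Output grid:
  Row 0: .......  (7 black, running=7)
  Row 1: .#.#.#.  (4 black, running=11)
  Row 2: #.#.#.#  (3 black, running=14)
  Row 3: ####.##  (1 black, running=15)
  Row 4: ##.####  (1 black, running=16)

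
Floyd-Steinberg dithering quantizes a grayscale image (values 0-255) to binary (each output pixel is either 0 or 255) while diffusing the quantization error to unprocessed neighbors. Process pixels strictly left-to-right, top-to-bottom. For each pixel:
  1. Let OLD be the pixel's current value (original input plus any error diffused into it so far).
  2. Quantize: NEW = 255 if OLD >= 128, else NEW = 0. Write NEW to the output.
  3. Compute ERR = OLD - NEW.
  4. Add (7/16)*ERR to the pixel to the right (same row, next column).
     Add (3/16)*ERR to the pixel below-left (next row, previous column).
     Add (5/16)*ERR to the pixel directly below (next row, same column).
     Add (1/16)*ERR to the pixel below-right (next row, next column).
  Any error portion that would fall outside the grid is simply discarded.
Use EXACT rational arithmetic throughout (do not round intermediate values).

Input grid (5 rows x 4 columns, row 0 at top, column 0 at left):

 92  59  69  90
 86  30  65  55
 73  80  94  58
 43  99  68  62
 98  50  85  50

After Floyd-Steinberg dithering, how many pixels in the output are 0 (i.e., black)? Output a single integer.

(0,0): OLD=92 → NEW=0, ERR=92
(0,1): OLD=397/4 → NEW=0, ERR=397/4
(0,2): OLD=7195/64 → NEW=0, ERR=7195/64
(0,3): OLD=142525/1024 → NEW=255, ERR=-118595/1024
(1,0): OLD=8535/64 → NEW=255, ERR=-7785/64
(1,1): OLD=17729/512 → NEW=0, ERR=17729/512
(1,2): OLD=1634613/16384 → NEW=0, ERR=1634613/16384
(1,3): OLD=18214531/262144 → NEW=0, ERR=18214531/262144
(2,0): OLD=339803/8192 → NEW=0, ERR=339803/8192
(2,1): OLD=31476281/262144 → NEW=0, ERR=31476281/262144
(2,2): OLD=101136053/524288 → NEW=255, ERR=-32557387/524288
(2,3): OLD=493090481/8388608 → NEW=0, ERR=493090481/8388608
(3,0): OLD=329152395/4194304 → NEW=0, ERR=329152395/4194304
(3,1): OLD=10858548629/67108864 → NEW=255, ERR=-6254211691/67108864
(3,2): OLD=28290333995/1073741824 → NEW=0, ERR=28290333995/1073741824
(3,3): OLD=1512084606637/17179869184 → NEW=0, ERR=1512084606637/17179869184
(4,0): OLD=112796255279/1073741824 → NEW=0, ERR=112796255279/1073741824
(4,1): OLD=658682162989/8589934592 → NEW=0, ERR=658682162989/8589934592
(4,2): OLD=37784574718701/274877906944 → NEW=255, ERR=-32309291552019/274877906944
(4,3): OLD=121946378724747/4398046511104 → NEW=0, ERR=121946378724747/4398046511104
Output grid:
  Row 0: ...#  (3 black, running=3)
  Row 1: #...  (3 black, running=6)
  Row 2: ..#.  (3 black, running=9)
  Row 3: .#..  (3 black, running=12)
  Row 4: ..#.  (3 black, running=15)

Answer: 15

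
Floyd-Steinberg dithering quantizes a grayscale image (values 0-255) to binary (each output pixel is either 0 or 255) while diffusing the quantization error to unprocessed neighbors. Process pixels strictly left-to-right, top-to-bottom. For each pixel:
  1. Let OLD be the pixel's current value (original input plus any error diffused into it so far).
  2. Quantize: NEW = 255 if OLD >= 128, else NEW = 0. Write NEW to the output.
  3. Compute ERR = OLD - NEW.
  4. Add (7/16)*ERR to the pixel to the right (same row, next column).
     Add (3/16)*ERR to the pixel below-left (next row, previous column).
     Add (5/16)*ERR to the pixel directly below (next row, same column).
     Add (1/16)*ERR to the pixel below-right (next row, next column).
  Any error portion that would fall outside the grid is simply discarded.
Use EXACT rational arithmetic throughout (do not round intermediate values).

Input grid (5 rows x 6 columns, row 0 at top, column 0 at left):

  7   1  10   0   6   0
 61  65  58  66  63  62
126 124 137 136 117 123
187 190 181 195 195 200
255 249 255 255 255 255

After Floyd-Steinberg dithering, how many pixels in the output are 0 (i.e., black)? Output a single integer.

Answer: 15

Derivation:
(0,0): OLD=7 → NEW=0, ERR=7
(0,1): OLD=65/16 → NEW=0, ERR=65/16
(0,2): OLD=3015/256 → NEW=0, ERR=3015/256
(0,3): OLD=21105/4096 → NEW=0, ERR=21105/4096
(0,4): OLD=540951/65536 → NEW=0, ERR=540951/65536
(0,5): OLD=3786657/1048576 → NEW=0, ERR=3786657/1048576
(1,0): OLD=16371/256 → NEW=0, ERR=16371/256
(1,1): OLD=198437/2048 → NEW=0, ERR=198437/2048
(1,2): OLD=6900361/65536 → NEW=0, ERR=6900361/65536
(1,3): OLD=30397909/262144 → NEW=0, ERR=30397909/262144
(1,4): OLD=1968144991/16777216 → NEW=0, ERR=1968144991/16777216
(1,5): OLD=30861429225/268435456 → NEW=0, ERR=30861429225/268435456
(2,0): OLD=5378919/32768 → NEW=255, ERR=-2976921/32768
(2,1): OLD=144988509/1048576 → NEW=255, ERR=-122398371/1048576
(2,2): OLD=2460093527/16777216 → NEW=255, ERR=-1818096553/16777216
(2,3): OLD=20589402207/134217728 → NEW=255, ERR=-13636118433/134217728
(2,4): OLD=592768861341/4294967296 → NEW=255, ERR=-502447799139/4294967296
(2,5): OLD=7908120500251/68719476736 → NEW=0, ERR=7908120500251/68719476736
(3,0): OLD=2293836919/16777216 → NEW=255, ERR=-1984353161/16777216
(3,1): OLD=10170960811/134217728 → NEW=0, ERR=10170960811/134217728
(3,2): OLD=165296028529/1073741824 → NEW=255, ERR=-108508136591/1073741824
(3,3): OLD=6207515074707/68719476736 → NEW=0, ERR=6207515074707/68719476736
(3,4): OLD=117202108935603/549755813888 → NEW=255, ERR=-22985623605837/549755813888
(3,5): OLD=1850330740920989/8796093022208 → NEW=255, ERR=-392672979742051/8796093022208
(4,0): OLD=498747086233/2147483648 → NEW=255, ERR=-48861244007/2147483648
(4,1): OLD=8122176986309/34359738368 → NEW=255, ERR=-639556297531/34359738368
(4,2): OLD=260529150367679/1099511627776 → NEW=255, ERR=-19846314715201/1099511627776
(4,3): OLD=4594658370792027/17592186044416 → NEW=255, ERR=108650929465947/17592186044416
(4,4): OLD=68092061771217675/281474976710656 → NEW=255, ERR=-3684057289999605/281474976710656
(4,5): OLD=1048033187904562541/4503599627370496 → NEW=255, ERR=-100384717074913939/4503599627370496
Output grid:
  Row 0: ......  (6 black, running=6)
  Row 1: ......  (6 black, running=12)
  Row 2: #####.  (1 black, running=13)
  Row 3: #.#.##  (2 black, running=15)
  Row 4: ######  (0 black, running=15)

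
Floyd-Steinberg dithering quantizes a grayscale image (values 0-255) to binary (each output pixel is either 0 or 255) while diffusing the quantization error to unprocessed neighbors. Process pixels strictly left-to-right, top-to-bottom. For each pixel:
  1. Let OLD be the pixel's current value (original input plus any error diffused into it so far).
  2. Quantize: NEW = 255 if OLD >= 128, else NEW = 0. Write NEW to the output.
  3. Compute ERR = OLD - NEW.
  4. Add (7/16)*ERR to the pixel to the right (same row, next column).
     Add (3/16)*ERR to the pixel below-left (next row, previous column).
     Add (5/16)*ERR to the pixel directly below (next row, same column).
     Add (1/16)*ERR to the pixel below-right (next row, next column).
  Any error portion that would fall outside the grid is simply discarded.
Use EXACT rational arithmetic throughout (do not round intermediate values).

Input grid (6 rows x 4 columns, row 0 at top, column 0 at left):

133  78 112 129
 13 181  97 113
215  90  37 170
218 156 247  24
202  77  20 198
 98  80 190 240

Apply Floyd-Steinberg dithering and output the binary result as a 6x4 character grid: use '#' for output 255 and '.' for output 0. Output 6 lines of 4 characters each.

(0,0): OLD=133 → NEW=255, ERR=-122
(0,1): OLD=197/8 → NEW=0, ERR=197/8
(0,2): OLD=15715/128 → NEW=0, ERR=15715/128
(0,3): OLD=374197/2048 → NEW=255, ERR=-148043/2048
(1,0): OLD=-2625/128 → NEW=0, ERR=-2625/128
(1,1): OLD=199801/1024 → NEW=255, ERR=-61319/1024
(1,2): OLD=3183533/32768 → NEW=0, ERR=3183533/32768
(1,3): OLD=73708875/524288 → NEW=255, ERR=-59984565/524288
(2,0): OLD=3233603/16384 → NEW=255, ERR=-944317/16384
(2,1): OLD=33033041/524288 → NEW=0, ERR=33033041/524288
(2,2): OLD=73117925/1048576 → NEW=0, ERR=73117925/1048576
(2,3): OLD=2865979601/16777216 → NEW=255, ERR=-1412210479/16777216
(3,0): OLD=1776724947/8388608 → NEW=255, ERR=-362370093/8388608
(3,1): OLD=22315358093/134217728 → NEW=255, ERR=-11910162547/134217728
(3,2): OLD=468416202227/2147483648 → NEW=255, ERR=-79192128013/2147483648
(3,3): OLD=-483780371419/34359738368 → NEW=0, ERR=-483780371419/34359738368
(4,0): OLD=369071601815/2147483648 → NEW=255, ERR=-178536728425/2147483648
(4,1): OLD=56393311877/17179869184 → NEW=0, ERR=56393311877/17179869184
(4,2): OLD=948909676709/549755813888 → NEW=0, ERR=948909676709/549755813888
(4,3): OLD=1689293171649299/8796093022208 → NEW=255, ERR=-553710549013741/8796093022208
(5,0): OLD=19965745679143/274877906944 → NEW=0, ERR=19965745679143/274877906944
(5,1): OLD=949372137738289/8796093022208 → NEW=0, ERR=949372137738289/8796093022208
(5,2): OLD=994668195451777/4398046511104 → NEW=255, ERR=-126833664879743/4398046511104
(5,3): OLD=29247955706720957/140737488355328 → NEW=255, ERR=-6640103823887683/140737488355328
Row 0: #..#
Row 1: .#.#
Row 2: #..#
Row 3: ###.
Row 4: #..#
Row 5: ..##

Answer: #..#
.#.#
#..#
###.
#..#
..##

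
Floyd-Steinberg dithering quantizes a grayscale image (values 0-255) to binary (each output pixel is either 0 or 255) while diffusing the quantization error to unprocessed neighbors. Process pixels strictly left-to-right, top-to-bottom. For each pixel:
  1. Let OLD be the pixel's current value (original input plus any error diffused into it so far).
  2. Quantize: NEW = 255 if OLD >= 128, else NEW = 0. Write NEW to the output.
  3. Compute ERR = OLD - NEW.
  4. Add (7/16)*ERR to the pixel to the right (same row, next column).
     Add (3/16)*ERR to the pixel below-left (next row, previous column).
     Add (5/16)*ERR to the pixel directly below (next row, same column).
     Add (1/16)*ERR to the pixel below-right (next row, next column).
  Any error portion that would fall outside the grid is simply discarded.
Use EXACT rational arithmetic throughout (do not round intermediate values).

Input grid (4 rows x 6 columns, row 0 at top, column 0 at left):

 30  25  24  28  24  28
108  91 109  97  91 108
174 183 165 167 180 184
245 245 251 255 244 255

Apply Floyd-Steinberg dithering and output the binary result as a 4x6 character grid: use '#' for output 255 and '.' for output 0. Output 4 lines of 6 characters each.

(0,0): OLD=30 → NEW=0, ERR=30
(0,1): OLD=305/8 → NEW=0, ERR=305/8
(0,2): OLD=5207/128 → NEW=0, ERR=5207/128
(0,3): OLD=93793/2048 → NEW=0, ERR=93793/2048
(0,4): OLD=1442983/32768 → NEW=0, ERR=1442983/32768
(0,5): OLD=24780945/524288 → NEW=0, ERR=24780945/524288
(1,0): OLD=15939/128 → NEW=0, ERR=15939/128
(1,1): OLD=170901/1024 → NEW=255, ERR=-90219/1024
(1,2): OLD=3084665/32768 → NEW=0, ERR=3084665/32768
(1,3): OLD=21403493/131072 → NEW=255, ERR=-12019867/131072
(1,4): OLD=640599535/8388608 → NEW=0, ERR=640599535/8388608
(1,5): OLD=21331590617/134217728 → NEW=255, ERR=-12893930023/134217728
(2,0): OLD=3217719/16384 → NEW=255, ERR=-960201/16384
(2,1): OLD=81401229/524288 → NEW=255, ERR=-52292211/524288
(2,2): OLD=1074417511/8388608 → NEW=255, ERR=-1064677529/8388608
(2,3): OLD=6913366639/67108864 → NEW=0, ERR=6913366639/67108864
(2,4): OLD=483592018509/2147483648 → NEW=255, ERR=-64016311731/2147483648
(2,5): OLD=5006556756715/34359738368 → NEW=255, ERR=-3755176527125/34359738368
(3,0): OLD=1744700167/8388608 → NEW=255, ERR=-394394873/8388608
(3,1): OLD=11126773435/67108864 → NEW=255, ERR=-5985986885/67108864
(3,2): OLD=99533442689/536870912 → NEW=255, ERR=-37368639871/536870912
(3,3): OLD=8356943647075/34359738368 → NEW=255, ERR=-404789636765/34359738368
(3,4): OLD=59229850165315/274877906944 → NEW=255, ERR=-10864016105405/274877906944
(3,5): OLD=887052598607117/4398046511104 → NEW=255, ERR=-234449261724403/4398046511104
Row 0: ......
Row 1: .#.#.#
Row 2: ###.##
Row 3: ######

Answer: ......
.#.#.#
###.##
######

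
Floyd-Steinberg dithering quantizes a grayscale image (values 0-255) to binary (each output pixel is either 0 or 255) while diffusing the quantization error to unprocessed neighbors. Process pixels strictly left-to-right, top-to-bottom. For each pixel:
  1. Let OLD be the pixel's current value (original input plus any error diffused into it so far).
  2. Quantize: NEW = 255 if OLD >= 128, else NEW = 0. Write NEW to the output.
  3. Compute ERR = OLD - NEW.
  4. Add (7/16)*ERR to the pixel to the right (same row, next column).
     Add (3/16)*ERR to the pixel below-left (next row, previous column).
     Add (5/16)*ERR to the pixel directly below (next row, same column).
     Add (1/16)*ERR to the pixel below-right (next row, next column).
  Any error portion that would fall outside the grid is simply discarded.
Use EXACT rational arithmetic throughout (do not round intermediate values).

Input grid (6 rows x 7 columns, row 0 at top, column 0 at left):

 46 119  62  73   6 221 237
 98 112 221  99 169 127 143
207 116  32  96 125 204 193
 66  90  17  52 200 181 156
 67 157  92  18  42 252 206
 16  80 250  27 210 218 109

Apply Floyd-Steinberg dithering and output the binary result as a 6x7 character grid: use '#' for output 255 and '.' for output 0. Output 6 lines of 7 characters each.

Answer: .#...##
..###.#
##...##
....##.
.#...##
..####.

Derivation:
(0,0): OLD=46 → NEW=0, ERR=46
(0,1): OLD=1113/8 → NEW=255, ERR=-927/8
(0,2): OLD=1447/128 → NEW=0, ERR=1447/128
(0,3): OLD=159633/2048 → NEW=0, ERR=159633/2048
(0,4): OLD=1314039/32768 → NEW=0, ERR=1314039/32768
(0,5): OLD=125065921/524288 → NEW=255, ERR=-8627519/524288
(0,6): OLD=1927707463/8388608 → NEW=255, ERR=-211387577/8388608
(1,0): OLD=11603/128 → NEW=0, ERR=11603/128
(1,1): OLD=123333/1024 → NEW=0, ERR=123333/1024
(1,2): OLD=9325737/32768 → NEW=255, ERR=969897/32768
(1,3): OLD=18944245/131072 → NEW=255, ERR=-14479115/131072
(1,4): OLD=1132366143/8388608 → NEW=255, ERR=-1006728897/8388608
(1,5): OLD=4505289455/67108864 → NEW=0, ERR=4505289455/67108864
(1,6): OLD=175522281505/1073741824 → NEW=255, ERR=-98281883615/1073741824
(2,0): OLD=4225607/16384 → NEW=255, ERR=47687/16384
(2,1): OLD=87098365/524288 → NEW=255, ERR=-46595075/524288
(2,2): OLD=-90741193/8388608 → NEW=0, ERR=-90741193/8388608
(2,3): OLD=2422251839/67108864 → NEW=0, ERR=2422251839/67108864
(2,4): OLD=58503448239/536870912 → NEW=0, ERR=58503448239/536870912
(2,5): OLD=4260457795621/17179869184 → NEW=255, ERR=-120408846299/17179869184
(2,6): OLD=45499377527379/274877906944 → NEW=255, ERR=-24594488743341/274877906944
(3,0): OLD=421492823/8388608 → NEW=0, ERR=421492823/8388608
(3,1): OLD=5527315723/67108864 → NEW=0, ERR=5527315723/67108864
(3,2): OLD=27308879633/536870912 → NEW=0, ERR=27308879633/536870912
(3,3): OLD=226107934535/2147483648 → NEW=0, ERR=226107934535/2147483648
(3,4): OLD=77257047372887/274877906944 → NEW=255, ERR=7163181102167/274877906944
(3,5): OLD=396363138894709/2199023255552 → NEW=255, ERR=-164387791271051/2199023255552
(3,6): OLD=3338855624900523/35184372088832 → NEW=0, ERR=3338855624900523/35184372088832
(4,0): OLD=105382362297/1073741824 → NEW=0, ERR=105382362297/1073741824
(4,1): OLD=4094905614949/17179869184 → NEW=255, ERR=-285961026971/17179869184
(4,2): OLD=34498044245259/274877906944 → NEW=0, ERR=34498044245259/274877906944
(4,3): OLD=250415957348841/2199023255552 → NEW=0, ERR=250415957348841/2199023255552
(4,4): OLD=1627776862205099/17592186044416 → NEW=0, ERR=1627776862205099/17592186044416
(4,5): OLD=162434695087136875/562949953421312 → NEW=255, ERR=18882456964702315/562949953421312
(4,6): OLD=2212685420656213341/9007199254740992 → NEW=255, ERR=-84150389302739619/9007199254740992
(5,0): OLD=11970752413951/274877906944 → NEW=0, ERR=11970752413951/274877906944
(5,1): OLD=271617061556053/2199023255552 → NEW=0, ERR=271617061556053/2199023255552
(5,2): OLD=6395989541752483/17592186044416 → NEW=255, ERR=1909982100426403/17592186044416
(5,3): OLD=19038771393219023/140737488355328 → NEW=255, ERR=-16849288137389617/140737488355328
(5,4): OLD=1800929929576925125/9007199254740992 → NEW=255, ERR=-495905880382027835/9007199254740992
(5,5): OLD=15018668490289681141/72057594037927936 → NEW=255, ERR=-3356017989381942539/72057594037927936
(5,6): OLD=101227256995845034171/1152921504606846976 → NEW=0, ERR=101227256995845034171/1152921504606846976
Row 0: .#...##
Row 1: ..###.#
Row 2: ##...##
Row 3: ....##.
Row 4: .#...##
Row 5: ..####.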